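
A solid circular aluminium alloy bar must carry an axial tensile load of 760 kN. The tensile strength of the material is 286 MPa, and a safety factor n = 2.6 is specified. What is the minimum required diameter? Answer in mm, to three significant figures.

d = 93.8 mm

Allowable stress σ_allow = 286/2.6 = 110.0 MPa.
Required area A = F/σ_allow = 760000/110.0 = 6909 mm².
A = πd²/4 → d = √(4A/π) = 93.79 mm.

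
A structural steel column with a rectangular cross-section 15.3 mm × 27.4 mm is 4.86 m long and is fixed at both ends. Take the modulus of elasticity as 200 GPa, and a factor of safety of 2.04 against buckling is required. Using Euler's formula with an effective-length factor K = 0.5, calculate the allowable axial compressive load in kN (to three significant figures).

Buckling occurs about the weak axis: I_min = h·b³/12 = 27.4×15.3³/12 = 8178 mm⁴ (b = 15.3 mm is the smaller dimension).
Effective length L_e = KL = 0.5×4.86 m = 2430 mm.
Euler critical load P_cr = π²EI/L_e² = π²×200000×8178/2430² = 2734 N.
P_allow = P_cr/n = 2734/2.04 = 1340 N.

P_allow = 1.34 kN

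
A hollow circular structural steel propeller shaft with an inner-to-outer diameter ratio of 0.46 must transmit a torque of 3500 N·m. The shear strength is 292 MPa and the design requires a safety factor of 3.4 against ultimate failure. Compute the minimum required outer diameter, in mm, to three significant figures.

d_o = 60.1 mm

τ_allow = 292/3.4 = 85.88 MPa.
For a hollow shaft τ = 16T/[πd_o³(1−k⁴)] with k = 0.46, so 1−k⁴ = 0.9552.
d_o³ = 16T/[π τ_allow (1−k⁴)] = 16×3500000/(π×85.88×0.9552) = 217300 mm³.
d_o = 60.12 mm.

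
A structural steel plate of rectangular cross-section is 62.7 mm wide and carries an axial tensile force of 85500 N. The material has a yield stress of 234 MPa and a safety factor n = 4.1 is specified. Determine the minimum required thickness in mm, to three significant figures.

σ_allow = 234/4.1 = 57.07 MPa.
Required area A = F/σ_allow = 85500/57.07 = 1498 mm².
t = A/w = 1498/62.7 = 23.89 mm.

t = 23.9 mm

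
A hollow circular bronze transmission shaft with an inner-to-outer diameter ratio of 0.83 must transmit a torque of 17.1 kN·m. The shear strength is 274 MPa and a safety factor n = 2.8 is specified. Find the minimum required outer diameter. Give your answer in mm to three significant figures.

τ_allow = 274/2.8 = 97.86 MPa.
For a hollow shaft τ = 16T/[πd_o³(1−k⁴)] with k = 0.83, so 1−k⁴ = 0.5254.
d_o³ = 16T/[π τ_allow (1−k⁴)] = 16×1.7100×10^7/(π×97.86×0.5254) = 1.694×10^6 mm³.
d_o = 119.2 mm.

d_o = 119 mm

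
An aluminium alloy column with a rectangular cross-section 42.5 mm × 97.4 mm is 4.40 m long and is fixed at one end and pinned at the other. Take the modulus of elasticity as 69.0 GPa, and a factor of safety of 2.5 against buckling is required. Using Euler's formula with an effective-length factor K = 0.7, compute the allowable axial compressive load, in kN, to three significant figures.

P_allow = 17.9 kN

Buckling occurs about the weak axis: I_min = h·b³/12 = 97.4×42.5³/12 = 623100 mm⁴ (b = 42.5 mm is the smaller dimension).
Effective length L_e = KL = 0.7×4.40 m = 3080 mm.
Euler critical load P_cr = π²EI/L_e² = π²×69000×623100/3080² = 44730 N.
P_allow = P_cr/n = 44730/2.5 = 17890 N.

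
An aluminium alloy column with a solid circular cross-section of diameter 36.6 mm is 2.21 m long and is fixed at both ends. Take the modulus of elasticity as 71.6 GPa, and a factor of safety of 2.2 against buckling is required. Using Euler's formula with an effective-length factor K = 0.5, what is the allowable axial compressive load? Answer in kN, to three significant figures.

I = πd⁴/64 = π×36.6⁴/64 = 88080 mm⁴.
Effective length L_e = KL = 0.5×2.21 m = 1105 mm.
Euler critical load P_cr = π²EI/L_e² = π²×71600×88080/1105² = 50980 N.
P_allow = P_cr/n = 50980/2.2 = 23170 N.

P_allow = 23.2 kN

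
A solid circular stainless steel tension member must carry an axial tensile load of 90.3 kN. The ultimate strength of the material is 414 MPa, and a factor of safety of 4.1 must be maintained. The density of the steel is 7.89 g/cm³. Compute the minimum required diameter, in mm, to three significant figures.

Allowable stress σ_allow = 414/4.1 = 101.0 MPa.
Required area A = F/σ_allow = 90300/101.0 = 894.3 mm².
A = πd²/4 → d = √(4A/π) = 33.74 mm.

d = 33.7 mm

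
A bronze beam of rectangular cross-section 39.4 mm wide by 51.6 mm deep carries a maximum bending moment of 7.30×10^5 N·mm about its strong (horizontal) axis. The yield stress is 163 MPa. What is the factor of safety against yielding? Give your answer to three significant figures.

n = 3.90

Section modulus S = bh²/6 = 39.4×51.6²/6 = 17480 mm³.
σ = M/S = 730000/17480 = 41.75 MPa.
n = 163/41.75 = 3.904.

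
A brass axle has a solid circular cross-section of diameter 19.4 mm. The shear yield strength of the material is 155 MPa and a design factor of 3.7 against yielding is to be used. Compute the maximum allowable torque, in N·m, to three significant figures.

T_allow = 60.1 N·m

τ_allow = 155/3.7 = 41.89 MPa.
For a solid shaft T_allow = τ_allow·πd³/16; πd³/16 = π×19.4³/16 = 1434 mm³.
T_allow = 41.89×1434 = 60060 N·mm = 60.06 N·m.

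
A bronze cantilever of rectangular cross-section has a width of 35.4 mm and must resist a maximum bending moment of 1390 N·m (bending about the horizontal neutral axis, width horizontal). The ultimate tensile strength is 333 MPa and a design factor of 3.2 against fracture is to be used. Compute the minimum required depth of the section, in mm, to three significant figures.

σ_allow = 333/3.2 = 104.1 MPa.
For a rectangular section σ = 6M/(bh²), so h² = 6M/(b σ_allow) = 6×1390000/(35.4×104.1) = 2264 mm².
h = 47.58 mm.

h = 47.6 mm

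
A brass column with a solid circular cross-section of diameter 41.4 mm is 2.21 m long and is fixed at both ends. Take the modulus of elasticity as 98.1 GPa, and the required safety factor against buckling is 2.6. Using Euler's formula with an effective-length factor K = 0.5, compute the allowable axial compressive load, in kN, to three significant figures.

I = πd⁴/64 = π×41.4⁴/64 = 144200 mm⁴.
Effective length L_e = KL = 0.5×2.21 m = 1105 mm.
Euler critical load P_cr = π²EI/L_e² = π²×98100×144200/1105² = 114300 N.
P_allow = P_cr/n = 114300/2.6 = 43980 N.

P_allow = 44.0 kN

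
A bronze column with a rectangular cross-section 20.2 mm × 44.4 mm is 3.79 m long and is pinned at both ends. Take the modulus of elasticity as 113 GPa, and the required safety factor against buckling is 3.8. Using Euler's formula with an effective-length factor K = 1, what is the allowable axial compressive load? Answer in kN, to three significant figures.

P_allow = 0.623 kN

Buckling occurs about the weak axis: I_min = h·b³/12 = 44.4×20.2³/12 = 30500 mm⁴ (b = 20.2 mm is the smaller dimension).
Effective length L_e = KL = 1×3.79 m = 3790 mm.
Euler critical load P_cr = π²EI/L_e² = π²×113000×30500/3790² = 2368 N.
P_allow = P_cr/n = 2368/3.8 = 623.1 N.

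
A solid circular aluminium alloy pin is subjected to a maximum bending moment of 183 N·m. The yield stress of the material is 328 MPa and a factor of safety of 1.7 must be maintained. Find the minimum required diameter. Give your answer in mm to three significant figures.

σ_allow = 328/1.7 = 192.9 MPa.
For a solid circular section σ = 32M/(πd³), so d³ = 32M/(π σ_allow) = 32×183000/(π×192.9) = 9661 mm³.
d = 21.30 mm.

d = 21.3 mm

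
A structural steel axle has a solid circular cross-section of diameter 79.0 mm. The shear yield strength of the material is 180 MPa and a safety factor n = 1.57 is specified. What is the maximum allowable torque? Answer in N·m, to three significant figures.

T_allow = 11100 N·m

τ_allow = 180/1.57 = 114.6 MPa.
For a solid shaft T_allow = τ_allow·πd³/16; πd³/16 = π×79.0³/16 = 96810 mm³.
T_allow = 114.6×96810 = 1.110×10^7 N·mm = 11100 N·m.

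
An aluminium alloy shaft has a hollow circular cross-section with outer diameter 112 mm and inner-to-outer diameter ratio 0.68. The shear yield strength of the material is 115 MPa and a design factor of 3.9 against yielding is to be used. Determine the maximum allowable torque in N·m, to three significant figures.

T_allow = 6400 N·m

τ_allow = 115/3.9 = 29.49 MPa.
For a hollow shaft T_allow = τ_allow·πd_o³(1−k⁴)/16 with 1−k⁴ = 0.7862, so πd_o³(1−k⁴)/16 = 216900 mm³.
T_allow = 29.49×216900 = 6.395×10^6 N·mm = 6395 N·m.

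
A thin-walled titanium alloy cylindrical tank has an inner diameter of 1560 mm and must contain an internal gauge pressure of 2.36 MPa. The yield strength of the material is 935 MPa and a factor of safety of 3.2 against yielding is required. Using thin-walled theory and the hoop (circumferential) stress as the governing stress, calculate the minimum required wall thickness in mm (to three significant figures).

t = 6.30 mm

σ_allow = 935/3.2 = 292.2 MPa.
Hoop stress σ_h = pD/(2t), so t = pD/(2σ_allow) = 2.36×1560/(2×292.2) = 6.300 mm.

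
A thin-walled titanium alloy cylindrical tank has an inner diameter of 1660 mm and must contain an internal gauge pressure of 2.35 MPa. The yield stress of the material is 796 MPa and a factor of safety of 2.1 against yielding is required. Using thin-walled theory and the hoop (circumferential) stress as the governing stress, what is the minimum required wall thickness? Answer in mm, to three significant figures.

σ_allow = 796/2.1 = 379.0 MPa.
Hoop stress σ_h = pD/(2t), so t = pD/(2σ_allow) = 2.35×1660/(2×379.0) = 5.146 mm.

t = 5.15 mm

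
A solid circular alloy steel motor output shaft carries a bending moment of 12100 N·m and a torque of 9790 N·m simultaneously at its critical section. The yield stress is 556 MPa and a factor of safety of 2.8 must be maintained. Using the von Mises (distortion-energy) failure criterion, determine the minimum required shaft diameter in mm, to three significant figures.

d = 91.2 mm

σ_allow = σ_y/n = 556/2.8 = 198.6 MPa.
For a solid shaft σ_b = 32M/(πd³) and τ = 16T/(πd³), so the von Mises stress is σ' = (16/πd³)·√(4M²+3T²).
√(4M²+3T²) = √(4×(1.210×10^7)² + 3×(9.790×10^6)²) = 2.955×10^7 N·mm.
d³ = 16×2.955×10^7/(π×198.6) = 757900 mm³.
d = 91.17 mm.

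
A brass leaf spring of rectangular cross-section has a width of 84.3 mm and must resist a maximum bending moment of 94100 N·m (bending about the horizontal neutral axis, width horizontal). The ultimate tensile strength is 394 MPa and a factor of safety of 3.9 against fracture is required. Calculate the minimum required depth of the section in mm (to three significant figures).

σ_allow = 394/3.9 = 101.0 MPa.
For a rectangular section σ = 6M/(bh²), so h² = 6M/(b σ_allow) = 6×9.4100×10^7/(84.3×101.0) = 66300 mm².
h = 257.5 mm.

h = 257 mm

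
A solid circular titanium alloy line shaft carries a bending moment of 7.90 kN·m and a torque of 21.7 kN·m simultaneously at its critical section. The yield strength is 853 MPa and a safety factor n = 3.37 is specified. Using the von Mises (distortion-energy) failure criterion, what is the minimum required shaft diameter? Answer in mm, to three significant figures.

σ_allow = σ_y/n = 853/3.37 = 253.1 MPa.
For a solid shaft σ_b = 32M/(πd³) and τ = 16T/(πd³), so the von Mises stress is σ' = (16/πd³)·√(4M²+3T²).
√(4M²+3T²) = √(4×(7.900×10^6)² + 3×(2.170×10^7)²) = 4.077×10^7 N·mm.
d³ = 16×4.077×10^7/(π×253.1) = 820400 mm³.
d = 93.61 mm.

d = 93.6 mm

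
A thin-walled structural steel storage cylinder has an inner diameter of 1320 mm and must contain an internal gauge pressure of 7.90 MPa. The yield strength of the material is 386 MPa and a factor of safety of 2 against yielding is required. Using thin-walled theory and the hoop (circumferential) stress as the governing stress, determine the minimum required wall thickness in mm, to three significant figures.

σ_allow = 386/2 = 193.0 MPa.
Hoop stress σ_h = pD/(2t), so t = pD/(2σ_allow) = 7.90×1320/(2×193.0) = 27.02 mm.

t = 27.0 mm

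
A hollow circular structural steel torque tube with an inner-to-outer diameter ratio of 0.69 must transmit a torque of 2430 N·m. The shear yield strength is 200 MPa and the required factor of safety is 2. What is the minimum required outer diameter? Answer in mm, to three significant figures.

d_o = 54.3 mm

τ_allow = 200/2 = 100.0 MPa.
For a hollow shaft τ = 16T/[πd_o³(1−k⁴)] with k = 0.69, so 1−k⁴ = 0.7733.
d_o³ = 16T/[π τ_allow (1−k⁴)] = 16×2430000/(π×100.0×0.7733) = 160000 mm³.
d_o = 54.29 mm.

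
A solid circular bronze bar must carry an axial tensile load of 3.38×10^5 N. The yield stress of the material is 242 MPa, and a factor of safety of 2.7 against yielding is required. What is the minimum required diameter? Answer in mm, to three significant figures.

d = 69.3 mm

Allowable stress σ_allow = 242/2.7 = 89.63 MPa.
Required area A = F/σ_allow = 338000/89.63 = 3771 mm².
A = πd²/4 → d = √(4A/π) = 69.29 mm.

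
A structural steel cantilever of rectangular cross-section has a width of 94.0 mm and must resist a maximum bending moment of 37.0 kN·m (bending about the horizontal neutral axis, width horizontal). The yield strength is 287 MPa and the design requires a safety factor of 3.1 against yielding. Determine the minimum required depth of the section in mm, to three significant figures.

h = 160 mm

σ_allow = 287/3.1 = 92.58 MPa.
For a rectangular section σ = 6M/(bh²), so h² = 6M/(b σ_allow) = 6×3.7000×10^7/(94.0×92.58) = 25510 mm².
h = 159.7 mm.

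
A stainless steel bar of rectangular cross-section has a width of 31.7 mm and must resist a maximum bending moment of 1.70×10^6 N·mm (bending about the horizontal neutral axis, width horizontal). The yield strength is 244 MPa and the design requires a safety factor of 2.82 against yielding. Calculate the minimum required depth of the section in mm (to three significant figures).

σ_allow = 244/2.82 = 86.52 MPa.
For a rectangular section σ = 6M/(bh²), so h² = 6M/(b σ_allow) = 6×1700000/(31.7×86.52) = 3719 mm².
h = 60.98 mm.

h = 61.0 mm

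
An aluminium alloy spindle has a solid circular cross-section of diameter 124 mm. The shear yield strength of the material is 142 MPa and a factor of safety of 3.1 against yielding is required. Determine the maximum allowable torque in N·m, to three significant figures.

T_allow = 17100 N·m

τ_allow = 142/3.1 = 45.81 MPa.
For a solid shaft T_allow = τ_allow·πd³/16; πd³/16 = π×124³/16 = 374400 mm³.
T_allow = 45.81×374400 = 1.715×10^7 N·mm = 17150 N·m.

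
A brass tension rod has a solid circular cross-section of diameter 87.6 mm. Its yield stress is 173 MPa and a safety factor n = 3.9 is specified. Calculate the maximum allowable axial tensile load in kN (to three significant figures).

σ_allow = 173/3.9 = 44.36 MPa.
A = πd²/4 = π×87.6²/4 = 6027 mm².
F_allow = σ_allow × A = 44.36×6027 = 267300 N.

F_allow = 267 kN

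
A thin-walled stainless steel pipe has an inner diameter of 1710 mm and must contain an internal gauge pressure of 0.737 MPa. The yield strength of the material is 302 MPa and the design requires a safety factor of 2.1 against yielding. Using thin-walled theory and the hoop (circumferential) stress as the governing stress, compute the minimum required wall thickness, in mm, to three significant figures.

t = 4.38 mm

σ_allow = 302/2.1 = 143.8 MPa.
Hoop stress σ_h = pD/(2t), so t = pD/(2σ_allow) = 0.737×1710/(2×143.8) = 4.382 mm.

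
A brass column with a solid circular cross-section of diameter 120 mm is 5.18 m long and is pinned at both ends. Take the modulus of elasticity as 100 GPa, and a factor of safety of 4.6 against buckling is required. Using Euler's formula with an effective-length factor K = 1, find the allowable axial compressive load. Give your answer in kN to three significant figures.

I = πd⁴/64 = π×120⁴/64 = 1.018×10^7 mm⁴.
Effective length L_e = KL = 1×5.18 m = 5180 mm.
Euler critical load P_cr = π²EI/L_e² = π²×100000×1.018×10^7/5180² = 374400 N.
P_allow = P_cr/n = 374400/4.6 = 81390 N.

P_allow = 81.4 kN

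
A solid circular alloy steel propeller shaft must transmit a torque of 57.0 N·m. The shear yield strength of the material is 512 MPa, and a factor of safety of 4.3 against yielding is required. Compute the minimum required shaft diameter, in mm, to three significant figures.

d = 13.5 mm

Allowable shear stress τ_allow = 512/4.3 = 119.1 MPa.
For a solid shaft τ = 16T/(πd³), so d³ = 16T/(π τ_allow) = 16×57000/(π×119.1) = 2438 mm³.
d = (2438)^(1/3) = 13.46 mm.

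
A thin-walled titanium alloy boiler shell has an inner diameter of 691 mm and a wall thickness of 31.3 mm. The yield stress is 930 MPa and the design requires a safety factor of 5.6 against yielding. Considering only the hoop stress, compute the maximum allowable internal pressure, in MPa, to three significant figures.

σ_allow = 930/5.6 = 166.1 MPa.
σ_h = pD/(2t) → p_allow = 2σ_allow t/D = 2×166.1×31.3/691 = 15.04 MPa.

p_allow = 15.0 MPa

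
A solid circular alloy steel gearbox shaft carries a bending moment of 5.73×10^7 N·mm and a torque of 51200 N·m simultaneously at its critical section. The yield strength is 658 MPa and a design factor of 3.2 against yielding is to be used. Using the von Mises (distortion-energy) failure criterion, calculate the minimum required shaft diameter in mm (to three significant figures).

σ_allow = σ_y/n = 658/3.2 = 205.6 MPa.
For a solid shaft σ_b = 32M/(πd³) and τ = 16T/(πd³), so the von Mises stress is σ' = (16/πd³)·√(4M²+3T²).
√(4M²+3T²) = √(4×(5.730×10^7)² + 3×(5.120×10^7)²) = 1.449×10^8 N·mm.
d³ = 16×1.449×10^8/(π×205.6) = 3.589×10^6 mm³.
d = 153.1 mm.

d = 153 mm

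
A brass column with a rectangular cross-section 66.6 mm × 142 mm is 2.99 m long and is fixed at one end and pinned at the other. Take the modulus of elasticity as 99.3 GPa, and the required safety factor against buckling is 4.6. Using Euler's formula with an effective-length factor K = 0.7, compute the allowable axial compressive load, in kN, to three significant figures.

P_allow = 170 kN

Buckling occurs about the weak axis: I_min = h·b³/12 = 142×66.6³/12 = 3.496×10^6 mm⁴ (b = 66.6 mm is the smaller dimension).
Effective length L_e = KL = 0.7×2.99 m = 2093 mm.
Euler critical load P_cr = π²EI/L_e² = π²×99300×3.496×10^6/2093² = 782100 N.
P_allow = P_cr/n = 782100/4.6 = 170000 N.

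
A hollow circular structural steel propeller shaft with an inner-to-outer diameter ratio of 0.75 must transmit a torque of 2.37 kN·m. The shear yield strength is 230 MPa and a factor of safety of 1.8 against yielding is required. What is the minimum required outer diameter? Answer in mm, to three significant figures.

d_o = 51.7 mm

τ_allow = 230/1.8 = 127.8 MPa.
For a hollow shaft τ = 16T/[πd_o³(1−k⁴)] with k = 0.75, so 1−k⁴ = 0.6836.
d_o³ = 16T/[π τ_allow (1−k⁴)] = 16×2370000/(π×127.8×0.6836) = 138200 mm³.
d_o = 51.70 mm.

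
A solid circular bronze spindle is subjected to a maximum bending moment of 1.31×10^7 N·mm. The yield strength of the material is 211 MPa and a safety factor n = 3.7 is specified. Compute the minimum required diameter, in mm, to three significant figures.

σ_allow = 211/3.7 = 57.03 MPa.
For a solid circular section σ = 32M/(πd³), so d³ = 32M/(π σ_allow) = 32×1.3100×10^7/(π×57.03) = 2.340×10^6 mm³.
d = 132.8 mm.

d = 133 mm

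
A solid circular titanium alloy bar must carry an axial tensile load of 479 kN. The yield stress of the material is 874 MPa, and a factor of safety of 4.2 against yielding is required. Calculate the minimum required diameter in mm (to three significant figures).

d = 54.1 mm

Allowable stress σ_allow = 874/4.2 = 208.1 MPa.
Required area A = F/σ_allow = 479000/208.1 = 2302 mm².
A = πd²/4 → d = √(4A/π) = 54.14 mm.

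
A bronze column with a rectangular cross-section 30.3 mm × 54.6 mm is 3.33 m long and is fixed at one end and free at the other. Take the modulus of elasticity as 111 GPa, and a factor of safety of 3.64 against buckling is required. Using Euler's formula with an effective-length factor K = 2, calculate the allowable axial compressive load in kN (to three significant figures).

Buckling occurs about the weak axis: I_min = h·b³/12 = 54.6×30.3³/12 = 126600 mm⁴ (b = 30.3 mm is the smaller dimension).
Effective length L_e = KL = 2×3.33 m = 6660 mm.
Euler critical load P_cr = π²EI/L_e² = π²×111000×126600/6660² = 3126 N.
P_allow = P_cr/n = 3126/3.64 = 858.8 N.

P_allow = 0.859 kN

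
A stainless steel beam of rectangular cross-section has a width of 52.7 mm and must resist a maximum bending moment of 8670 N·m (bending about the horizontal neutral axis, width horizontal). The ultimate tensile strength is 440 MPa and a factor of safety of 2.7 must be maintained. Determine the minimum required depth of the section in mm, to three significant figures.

σ_allow = 440/2.7 = 163.0 MPa.
For a rectangular section σ = 6M/(bh²), so h² = 6M/(b σ_allow) = 6×8670000/(52.7×163.0) = 6057 mm².
h = 77.83 mm.

h = 77.8 mm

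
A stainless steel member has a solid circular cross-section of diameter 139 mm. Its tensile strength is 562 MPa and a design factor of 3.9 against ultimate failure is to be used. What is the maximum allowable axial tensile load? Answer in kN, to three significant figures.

F_allow = 2190 kN

σ_allow = 562/3.9 = 144.1 MPa.
A = πd²/4 = π×139²/4 = 15170 mm².
F_allow = σ_allow × A = 144.1×15170 = 2.187×10^6 N.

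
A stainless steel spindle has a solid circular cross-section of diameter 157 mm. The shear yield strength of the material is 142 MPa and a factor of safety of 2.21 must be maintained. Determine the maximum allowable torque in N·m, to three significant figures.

T_allow = 48800 N·m

τ_allow = 142/2.21 = 64.25 MPa.
For a solid shaft T_allow = τ_allow·πd³/16; πd³/16 = π×157³/16 = 759900 mm³.
T_allow = 64.25×759900 = 4.882×10^7 N·mm = 48820 N·m.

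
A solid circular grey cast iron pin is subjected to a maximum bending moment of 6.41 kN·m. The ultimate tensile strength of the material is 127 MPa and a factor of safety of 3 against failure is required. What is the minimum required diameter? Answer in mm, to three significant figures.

d = 116 mm

σ_allow = 127/3 = 42.33 MPa.
For a solid circular section σ = 32M/(πd³), so d³ = 32M/(π σ_allow) = 32×6410000/(π×42.33) = 1.542×10^6 mm³.
d = 115.5 mm.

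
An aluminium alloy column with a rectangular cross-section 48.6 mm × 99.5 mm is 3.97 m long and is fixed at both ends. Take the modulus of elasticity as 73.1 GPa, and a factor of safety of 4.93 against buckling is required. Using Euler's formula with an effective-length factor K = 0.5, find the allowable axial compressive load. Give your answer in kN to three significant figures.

P_allow = 35.4 kN

Buckling occurs about the weak axis: I_min = h·b³/12 = 99.5×48.6³/12 = 951800 mm⁴ (b = 48.6 mm is the smaller dimension).
Effective length L_e = KL = 0.5×3.97 m = 1985 mm.
Euler critical load P_cr = π²EI/L_e² = π²×73100×951800/1985² = 174300 N.
P_allow = P_cr/n = 174300/4.93 = 35350 N.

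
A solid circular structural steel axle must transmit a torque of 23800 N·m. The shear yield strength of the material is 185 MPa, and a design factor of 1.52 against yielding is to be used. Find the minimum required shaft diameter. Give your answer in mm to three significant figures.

d = 99.9 mm

Allowable shear stress τ_allow = 185/1.52 = 121.7 MPa.
For a solid shaft τ = 16T/(πd³), so d³ = 16T/(π τ_allow) = 16×2.3800×10^7/(π×121.7) = 995900 mm³.
d = (995900)^(1/3) = 99.86 mm.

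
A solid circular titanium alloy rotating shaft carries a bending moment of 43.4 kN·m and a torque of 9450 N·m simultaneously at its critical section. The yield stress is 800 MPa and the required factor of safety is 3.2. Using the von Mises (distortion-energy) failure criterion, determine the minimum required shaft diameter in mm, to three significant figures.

d = 122 mm

σ_allow = σ_y/n = 800/3.2 = 250.0 MPa.
For a solid shaft σ_b = 32M/(πd³) and τ = 16T/(πd³), so the von Mises stress is σ' = (16/πd³)·√(4M²+3T²).
√(4M²+3T²) = √(4×(4.340×10^7)² + 3×(9.450×10^6)²) = 8.833×10^7 N·mm.
d³ = 16×8.833×10^7/(π×250.0) = 1.799×10^6 mm³.
d = 121.6 mm.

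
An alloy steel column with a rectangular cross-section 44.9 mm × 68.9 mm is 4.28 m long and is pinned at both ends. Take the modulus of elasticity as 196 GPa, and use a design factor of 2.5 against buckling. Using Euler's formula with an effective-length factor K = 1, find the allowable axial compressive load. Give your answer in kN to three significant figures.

Buckling occurs about the weak axis: I_min = h·b³/12 = 68.9×44.9³/12 = 519700 mm⁴ (b = 44.9 mm is the smaller dimension).
Effective length L_e = KL = 1×4.28 m = 4280 mm.
Euler critical load P_cr = π²EI/L_e² = π²×196000×519700/4280² = 54880 N.
P_allow = P_cr/n = 54880/2.5 = 21950 N.

P_allow = 22.0 kN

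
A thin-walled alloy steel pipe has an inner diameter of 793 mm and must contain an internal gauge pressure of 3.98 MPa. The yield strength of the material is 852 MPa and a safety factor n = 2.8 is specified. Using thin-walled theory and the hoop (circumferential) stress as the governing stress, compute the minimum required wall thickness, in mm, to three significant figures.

t = 5.19 mm

σ_allow = 852/2.8 = 304.3 MPa.
Hoop stress σ_h = pD/(2t), so t = pD/(2σ_allow) = 3.98×793/(2×304.3) = 5.186 mm.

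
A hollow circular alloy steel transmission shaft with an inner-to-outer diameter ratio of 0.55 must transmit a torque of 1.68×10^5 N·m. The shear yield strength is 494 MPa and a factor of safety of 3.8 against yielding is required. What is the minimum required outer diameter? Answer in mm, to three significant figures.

τ_allow = 494/3.8 = 130.0 MPa.
For a hollow shaft τ = 16T/[πd_o³(1−k⁴)] with k = 0.55, so 1−k⁴ = 0.9085.
d_o³ = 16T/[π τ_allow (1−k⁴)] = 16×1.6800×10^8/(π×130.0×0.9085) = 7.245×10^6 mm³.
d_o = 193.5 mm.

d_o = 193 mm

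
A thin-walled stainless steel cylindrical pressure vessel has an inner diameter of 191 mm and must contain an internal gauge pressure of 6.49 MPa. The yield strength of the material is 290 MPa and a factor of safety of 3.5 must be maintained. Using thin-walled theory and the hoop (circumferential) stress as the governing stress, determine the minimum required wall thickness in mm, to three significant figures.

σ_allow = 290/3.5 = 82.86 MPa.
Hoop stress σ_h = pD/(2t), so t = pD/(2σ_allow) = 6.49×191/(2×82.86) = 7.480 mm.

t = 7.48 mm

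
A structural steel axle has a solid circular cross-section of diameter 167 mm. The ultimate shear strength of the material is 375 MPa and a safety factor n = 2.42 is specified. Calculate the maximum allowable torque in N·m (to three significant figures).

T_allow = 1.42×10^5 N·m

τ_allow = 375/2.42 = 155.0 MPa.
For a solid shaft T_allow = τ_allow·πd³/16; πd³/16 = π×167³/16 = 914500 mm³.
T_allow = 155.0×914500 = 1.417×10^8 N·mm = 141700 N·m.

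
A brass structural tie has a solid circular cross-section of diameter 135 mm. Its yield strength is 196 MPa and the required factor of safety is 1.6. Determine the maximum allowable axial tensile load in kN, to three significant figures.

F_allow = 1750 kN

σ_allow = 196/1.6 = 122.5 MPa.
A = πd²/4 = π×135²/4 = 14310 mm².
F_allow = σ_allow × A = 122.5×14310 = 1.753×10^6 N.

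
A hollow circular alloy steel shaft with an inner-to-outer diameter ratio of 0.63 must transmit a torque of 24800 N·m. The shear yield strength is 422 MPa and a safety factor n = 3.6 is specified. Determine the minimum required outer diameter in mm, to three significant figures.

τ_allow = 422/3.6 = 117.2 MPa.
For a hollow shaft τ = 16T/[πd_o³(1−k⁴)] with k = 0.63, so 1−k⁴ = 0.8425.
d_o³ = 16T/[π τ_allow (1−k⁴)] = 16×2.4800×10^7/(π×117.2×0.8425) = 1.279×10^6 mm³.
d_o = 108.5 mm.

d_o = 109 mm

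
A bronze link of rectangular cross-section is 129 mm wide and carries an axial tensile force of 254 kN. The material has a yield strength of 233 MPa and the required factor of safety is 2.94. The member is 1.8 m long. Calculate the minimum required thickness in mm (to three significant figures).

t = 24.8 mm

σ_allow = 233/2.94 = 79.25 MPa.
Required area A = F/σ_allow = 254000/79.25 = 3205 mm².
t = A/w = 3205/129 = 24.84 mm.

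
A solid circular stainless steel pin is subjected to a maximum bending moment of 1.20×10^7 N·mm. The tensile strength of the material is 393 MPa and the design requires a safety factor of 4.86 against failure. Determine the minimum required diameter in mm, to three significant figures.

σ_allow = 393/4.86 = 80.86 MPa.
For a solid circular section σ = 32M/(πd³), so d³ = 32M/(π σ_allow) = 32×1.2000×10^7/(π×80.86) = 1.512×10^6 mm³.
d = 114.8 mm.

d = 115 mm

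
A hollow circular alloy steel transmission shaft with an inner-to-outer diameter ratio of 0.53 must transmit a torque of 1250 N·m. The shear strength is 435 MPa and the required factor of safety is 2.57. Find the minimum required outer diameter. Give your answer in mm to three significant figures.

d_o = 34.4 mm

τ_allow = 435/2.57 = 169.3 MPa.
For a hollow shaft τ = 16T/[πd_o³(1−k⁴)] with k = 0.53, so 1−k⁴ = 0.9211.
d_o³ = 16T/[π τ_allow (1−k⁴)] = 16×1250000/(π×169.3×0.9211) = 40830 mm³.
d_o = 34.44 mm.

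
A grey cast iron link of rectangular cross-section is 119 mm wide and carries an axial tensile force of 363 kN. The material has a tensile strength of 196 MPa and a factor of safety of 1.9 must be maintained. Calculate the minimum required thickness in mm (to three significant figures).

t = 29.6 mm

σ_allow = 196/1.9 = 103.2 MPa.
Required area A = F/σ_allow = 363000/103.2 = 3519 mm².
t = A/w = 3519/119 = 29.57 mm.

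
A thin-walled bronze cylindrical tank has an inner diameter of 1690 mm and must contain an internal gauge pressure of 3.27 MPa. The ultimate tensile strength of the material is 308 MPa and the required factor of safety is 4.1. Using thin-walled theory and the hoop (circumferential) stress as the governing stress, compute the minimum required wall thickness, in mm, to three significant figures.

σ_allow = 308/4.1 = 75.12 MPa.
Hoop stress σ_h = pD/(2t), so t = pD/(2σ_allow) = 3.27×1690/(2×75.12) = 36.78 mm.

t = 36.8 mm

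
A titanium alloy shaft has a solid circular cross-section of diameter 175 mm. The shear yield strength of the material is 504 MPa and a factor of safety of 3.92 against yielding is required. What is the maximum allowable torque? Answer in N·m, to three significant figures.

T_allow = 1.35×10^5 N·m

τ_allow = 504/3.92 = 128.6 MPa.
For a solid shaft T_allow = τ_allow·πd³/16; πd³/16 = π×175³/16 = 1.052×10^6 mm³.
T_allow = 128.6×1.052×10^6 = 1.353×10^8 N·mm = 135300 N·m.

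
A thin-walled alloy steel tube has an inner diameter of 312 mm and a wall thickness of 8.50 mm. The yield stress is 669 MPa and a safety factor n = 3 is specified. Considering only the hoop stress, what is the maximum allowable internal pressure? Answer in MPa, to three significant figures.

σ_allow = 669/3 = 223.0 MPa.
σ_h = pD/(2t) → p_allow = 2σ_allow t/D = 2×223.0×8.50/312 = 12.15 MPa.

p_allow = 12.2 MPa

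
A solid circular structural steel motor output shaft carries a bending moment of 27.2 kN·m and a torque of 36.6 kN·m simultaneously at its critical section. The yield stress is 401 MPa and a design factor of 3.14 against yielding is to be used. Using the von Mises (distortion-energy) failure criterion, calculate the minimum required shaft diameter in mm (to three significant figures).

σ_allow = σ_y/n = 401/3.14 = 127.7 MPa.
For a solid shaft σ_b = 32M/(πd³) and τ = 16T/(πd³), so the von Mises stress is σ' = (16/πd³)·√(4M²+3T²).
√(4M²+3T²) = √(4×(2.720×10^7)² + 3×(3.660×10^7)²) = 8.353×10^7 N·mm.
d³ = 16×8.353×10^7/(π×127.7) = 3.331×10^6 mm³.
d = 149.4 mm.

d = 149 mm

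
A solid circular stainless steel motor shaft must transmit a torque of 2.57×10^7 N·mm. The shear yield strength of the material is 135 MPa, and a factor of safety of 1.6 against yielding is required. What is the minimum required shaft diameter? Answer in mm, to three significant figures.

Allowable shear stress τ_allow = 135/1.6 = 84.38 MPa.
For a solid shaft τ = 16T/(πd³), so d³ = 16T/(π τ_allow) = 16×2.5700×10^7/(π×84.38) = 1.551×10^6 mm³.
d = (1.551×10^6)^(1/3) = 115.8 mm.

d = 116 mm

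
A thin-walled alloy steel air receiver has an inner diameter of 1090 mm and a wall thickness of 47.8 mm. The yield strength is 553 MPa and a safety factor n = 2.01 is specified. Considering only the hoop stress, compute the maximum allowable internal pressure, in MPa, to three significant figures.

p_allow = 24.1 MPa

σ_allow = 553/2.01 = 275.1 MPa.
σ_h = pD/(2t) → p_allow = 2σ_allow t/D = 2×275.1×47.8/1090 = 24.13 MPa.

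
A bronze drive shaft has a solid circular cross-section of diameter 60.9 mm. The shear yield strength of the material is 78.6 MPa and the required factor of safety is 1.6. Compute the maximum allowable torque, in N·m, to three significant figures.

T_allow = 2180 N·m

τ_allow = 78.6/1.6 = 49.12 MPa.
For a solid shaft T_allow = τ_allow·πd³/16; πd³/16 = π×60.9³/16 = 44350 mm³.
T_allow = 49.12×44350 = 2.179×10^6 N·mm = 2179 N·m.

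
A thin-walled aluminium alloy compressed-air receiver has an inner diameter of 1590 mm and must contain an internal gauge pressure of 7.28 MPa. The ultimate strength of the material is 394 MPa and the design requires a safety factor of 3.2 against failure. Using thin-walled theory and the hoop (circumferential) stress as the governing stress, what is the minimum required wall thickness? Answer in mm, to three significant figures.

t = 47.0 mm

σ_allow = 394/3.2 = 123.1 MPa.
Hoop stress σ_h = pD/(2t), so t = pD/(2σ_allow) = 7.28×1590/(2×123.1) = 47.01 mm.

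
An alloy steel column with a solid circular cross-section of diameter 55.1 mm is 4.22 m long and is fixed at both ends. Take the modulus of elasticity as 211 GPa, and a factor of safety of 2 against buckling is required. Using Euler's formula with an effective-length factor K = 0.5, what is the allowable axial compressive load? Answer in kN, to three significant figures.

P_allow = 106 kN

I = πd⁴/64 = π×55.1⁴/64 = 452500 mm⁴.
Effective length L_e = KL = 0.5×4.22 m = 2110 mm.
Euler critical load P_cr = π²EI/L_e² = π²×211000×452500/2110² = 211600 N.
P_allow = P_cr/n = 211600/2 = 105800 N.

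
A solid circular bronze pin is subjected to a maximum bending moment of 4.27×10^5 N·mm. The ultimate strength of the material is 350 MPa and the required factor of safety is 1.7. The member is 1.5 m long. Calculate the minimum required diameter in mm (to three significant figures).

d = 27.6 mm

σ_allow = 350/1.7 = 205.9 MPa.
For a solid circular section σ = 32M/(πd³), so d³ = 32M/(π σ_allow) = 32×427000/(π×205.9) = 21130 mm³.
d = 27.64 mm.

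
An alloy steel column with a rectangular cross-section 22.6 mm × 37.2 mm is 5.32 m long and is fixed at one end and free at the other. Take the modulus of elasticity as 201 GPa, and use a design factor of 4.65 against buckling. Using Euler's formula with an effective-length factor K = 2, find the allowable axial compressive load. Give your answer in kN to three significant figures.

Buckling occurs about the weak axis: I_min = h·b³/12 = 37.2×22.6³/12 = 35780 mm⁴ (b = 22.6 mm is the smaller dimension).
Effective length L_e = KL = 2×5.32 m = 10640 mm.
Euler critical load P_cr = π²EI/L_e² = π²×201000×35780/10640² = 627.0 N.
P_allow = P_cr/n = 627.0/4.65 = 134.8 N.

P_allow = 0.135 kN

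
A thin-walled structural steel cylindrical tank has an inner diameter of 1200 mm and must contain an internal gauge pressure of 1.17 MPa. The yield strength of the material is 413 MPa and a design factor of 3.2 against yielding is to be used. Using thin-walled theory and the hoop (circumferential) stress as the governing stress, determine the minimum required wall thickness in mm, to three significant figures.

t = 5.44 mm

σ_allow = 413/3.2 = 129.1 MPa.
Hoop stress σ_h = pD/(2t), so t = pD/(2σ_allow) = 1.17×1200/(2×129.1) = 5.439 mm.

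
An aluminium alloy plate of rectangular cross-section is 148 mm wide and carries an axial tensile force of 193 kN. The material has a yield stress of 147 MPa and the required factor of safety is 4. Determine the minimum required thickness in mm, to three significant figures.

σ_allow = 147/4 = 36.75 MPa.
Required area A = F/σ_allow = 193000/36.75 = 5252 mm².
t = A/w = 5252/148 = 35.48 mm.

t = 35.5 mm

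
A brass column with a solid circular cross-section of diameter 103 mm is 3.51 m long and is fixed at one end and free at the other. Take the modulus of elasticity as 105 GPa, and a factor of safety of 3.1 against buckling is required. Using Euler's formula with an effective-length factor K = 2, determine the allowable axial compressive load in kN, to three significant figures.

P_allow = 37.5 kN

I = πd⁴/64 = π×103⁴/64 = 5.525×10^6 mm⁴.
Effective length L_e = KL = 2×3.51 m = 7020 mm.
Euler critical load P_cr = π²EI/L_e² = π²×105000×5.525×10^6/7020² = 116200 N.
P_allow = P_cr/n = 116200/3.1 = 37480 N.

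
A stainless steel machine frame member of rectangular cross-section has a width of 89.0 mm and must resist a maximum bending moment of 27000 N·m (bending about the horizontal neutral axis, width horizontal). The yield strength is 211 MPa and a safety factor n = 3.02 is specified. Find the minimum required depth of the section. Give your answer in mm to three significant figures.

h = 161 mm

σ_allow = 211/3.02 = 69.87 MPa.
For a rectangular section σ = 6M/(bh²), so h² = 6M/(b σ_allow) = 6×2.7000×10^7/(89.0×69.87) = 26050 mm².
h = 161.4 mm.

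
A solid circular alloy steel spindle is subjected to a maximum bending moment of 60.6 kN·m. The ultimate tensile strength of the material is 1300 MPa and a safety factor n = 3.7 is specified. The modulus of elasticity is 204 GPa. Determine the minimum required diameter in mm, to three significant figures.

d = 121 mm

σ_allow = 1300/3.7 = 351.4 MPa.
For a solid circular section σ = 32M/(πd³), so d³ = 32M/(π σ_allow) = 32×6.0600×10^7/(π×351.4) = 1.757×10^6 mm³.
d = 120.7 mm.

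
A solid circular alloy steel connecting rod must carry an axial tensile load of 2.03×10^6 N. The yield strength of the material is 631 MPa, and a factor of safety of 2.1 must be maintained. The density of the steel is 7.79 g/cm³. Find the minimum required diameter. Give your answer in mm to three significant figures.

d = 92.7 mm

Allowable stress σ_allow = 631/2.1 = 300.5 MPa.
Required area A = F/σ_allow = 2030000/300.5 = 6756 mm².
A = πd²/4 → d = √(4A/π) = 92.75 mm.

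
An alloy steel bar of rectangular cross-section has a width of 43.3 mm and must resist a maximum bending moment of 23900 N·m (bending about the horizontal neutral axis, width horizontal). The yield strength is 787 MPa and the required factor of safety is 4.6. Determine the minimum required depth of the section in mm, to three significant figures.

h = 139 mm

σ_allow = 787/4.6 = 171.1 MPa.
For a rectangular section σ = 6M/(bh²), so h² = 6M/(b σ_allow) = 6×2.3900×10^7/(43.3×171.1) = 19360 mm².
h = 139.1 mm.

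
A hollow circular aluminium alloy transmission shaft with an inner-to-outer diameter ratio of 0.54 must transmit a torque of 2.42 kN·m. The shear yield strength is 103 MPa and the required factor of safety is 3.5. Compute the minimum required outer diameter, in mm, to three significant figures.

τ_allow = 103/3.5 = 29.43 MPa.
For a hollow shaft τ = 16T/[πd_o³(1−k⁴)] with k = 0.54, so 1−k⁴ = 0.9150.
d_o³ = 16T/[π τ_allow (1−k⁴)] = 16×2420000/(π×29.43×0.9150) = 457700 mm³.
d_o = 77.07 mm.

d_o = 77.1 mm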